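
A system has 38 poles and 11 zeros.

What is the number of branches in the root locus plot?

Root locus has n branches where n = number of poles = 38.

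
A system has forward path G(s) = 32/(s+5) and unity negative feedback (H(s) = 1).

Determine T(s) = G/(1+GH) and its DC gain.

T(s) = G/(1+GH) = [32/(s+5)] / [1 + 32/(s+5)] = 32/(s+5+32) = 32/(s+37). DC gain = 32/37 = 0.8649.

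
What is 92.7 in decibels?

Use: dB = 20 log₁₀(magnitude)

dB = 20 log₁₀(92.7) = 39.3 dB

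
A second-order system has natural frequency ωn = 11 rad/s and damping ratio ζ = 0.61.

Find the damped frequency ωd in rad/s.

ωd = ωn√(1 - ζ²) = 11√(1 - 0.61²) = 8.72 rad/s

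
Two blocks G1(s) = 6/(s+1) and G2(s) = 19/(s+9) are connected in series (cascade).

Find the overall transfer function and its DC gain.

Series: multiply transfer functions. G_eq = 6/(s+1) × 19/(s+9) = 114/((s+1)(s+9)). DC gain = 114/(1×9) = 12.6667.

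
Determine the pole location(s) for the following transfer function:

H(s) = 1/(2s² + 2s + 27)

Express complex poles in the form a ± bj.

Discriminant = 2² - 4×2×27 = 4 - 216 = -212 < 0, so the poles are a complex conjugate pair s = (-2 ± j√212)/(2×2). Real part = -2/(2×2) = -2/4 = -0.5; imaginary part = ±√212/(2×2) ≈ 3.6401. Poles: s = -0.5 ± 3.6401j.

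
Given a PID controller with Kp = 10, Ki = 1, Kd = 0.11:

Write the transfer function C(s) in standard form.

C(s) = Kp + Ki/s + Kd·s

Substituting values: C(s) = 10 + 1/s + 0.11s = (0.11s² + 10s + 1)/s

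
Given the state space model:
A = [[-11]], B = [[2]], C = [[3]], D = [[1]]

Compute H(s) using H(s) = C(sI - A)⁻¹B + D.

(sI - A)⁻¹ = 1/(s + 11). H(s) = 3×2/(s + 11) + 1 = (s + 17)/(s + 11).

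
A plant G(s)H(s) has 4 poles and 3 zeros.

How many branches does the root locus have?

Root locus has n branches where n = number of poles = 4.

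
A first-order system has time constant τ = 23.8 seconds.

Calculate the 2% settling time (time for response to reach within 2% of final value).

For first-order system, 2% settling time ≈ 4τ = 4 × 23.8 = 95.2 s.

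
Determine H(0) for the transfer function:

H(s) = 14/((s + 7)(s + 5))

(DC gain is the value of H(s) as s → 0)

DC gain = H(0) = 14/(7 × 5) = 14/35 = 0.4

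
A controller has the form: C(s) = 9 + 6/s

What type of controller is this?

This is a Proportional-Integral (PI) controller.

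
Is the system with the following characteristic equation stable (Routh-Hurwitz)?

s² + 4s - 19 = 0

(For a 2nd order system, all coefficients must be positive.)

Coefficients: 1, 4, -19. c=-19 not positive, so system is unstable.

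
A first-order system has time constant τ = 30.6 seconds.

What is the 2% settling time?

For first-order system, 2% settling time ≈ 4τ = 4 × 30.6 = 122.4 s.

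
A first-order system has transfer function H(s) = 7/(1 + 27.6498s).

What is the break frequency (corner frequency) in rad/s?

Corner frequency = 1/τ = 1/27.6498 = 0.036 rad/s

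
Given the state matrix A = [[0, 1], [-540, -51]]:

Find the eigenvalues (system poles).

det(A - λI) = λ² - (-51)λ + 540 = (λ - (-15))(λ - (-36)). Eigenvalues: -15, -36.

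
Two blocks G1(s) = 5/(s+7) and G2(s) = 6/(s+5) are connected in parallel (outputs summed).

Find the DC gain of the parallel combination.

Parallel: G_eq = G1 + G2. DC gain = G1(0) + G2(0) = 5/7 + 6/5 = 0.7143 + 1.2 = 1.9143.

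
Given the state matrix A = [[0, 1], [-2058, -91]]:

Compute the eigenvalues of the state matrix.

det(A - λI) = λ² - (-91)λ + 2058 = (λ - (-49))(λ - (-42)). Eigenvalues: -49, -42.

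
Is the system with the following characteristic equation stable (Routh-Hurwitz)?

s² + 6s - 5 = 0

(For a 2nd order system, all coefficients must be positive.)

Coefficients: 1, 6, -5. c=-5 not positive, so system is unstable.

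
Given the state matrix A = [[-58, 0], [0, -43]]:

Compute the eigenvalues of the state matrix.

For diagonal matrix, eigenvalues are diagonal entries: λ₁ = -58, λ₂ = -43.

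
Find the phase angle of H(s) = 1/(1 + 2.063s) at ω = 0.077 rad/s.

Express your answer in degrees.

Phase = -arctan(ωτ) = -arctan(0.077 × 2.063) = -9.0°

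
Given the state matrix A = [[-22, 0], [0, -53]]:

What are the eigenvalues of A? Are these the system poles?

For diagonal matrix, eigenvalues are diagonal entries: λ₁ = -22, λ₂ = -53. Eigenvalues of A = system poles.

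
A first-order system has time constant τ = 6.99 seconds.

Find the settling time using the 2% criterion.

For first-order system, 2% settling time ≈ 4τ = 4 × 6.99 = 27.96 s.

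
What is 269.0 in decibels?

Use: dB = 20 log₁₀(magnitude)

dB = 20 log₁₀(269.0) = 48.6 dB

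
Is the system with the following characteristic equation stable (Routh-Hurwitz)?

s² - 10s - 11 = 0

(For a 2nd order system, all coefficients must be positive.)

Coefficients: 1, -10, -11. b=-10, c=-11 not positive, so system is unstable.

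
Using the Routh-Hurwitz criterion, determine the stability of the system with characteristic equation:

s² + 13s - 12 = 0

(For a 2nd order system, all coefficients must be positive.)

Coefficients: 1, 13, -12. c=-12 not positive, so system is unstable.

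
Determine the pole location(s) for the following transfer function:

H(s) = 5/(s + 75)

Pole is where denominator = 0: s + 75 = 0, so s = -75.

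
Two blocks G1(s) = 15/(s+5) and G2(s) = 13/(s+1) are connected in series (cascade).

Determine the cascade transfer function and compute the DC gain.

Series: multiply transfer functions. G_eq = 15/(s+5) × 13/(s+1) = 195/((s+5)(s+1)). DC gain = 195/(5×1) = 39.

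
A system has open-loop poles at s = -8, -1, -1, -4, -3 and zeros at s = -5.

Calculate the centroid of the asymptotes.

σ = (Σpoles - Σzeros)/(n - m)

σ = (Σpoles - Σzeros)/(n - m) = (-17 - (-5))/(5 - 1) = -12/4 = -3.0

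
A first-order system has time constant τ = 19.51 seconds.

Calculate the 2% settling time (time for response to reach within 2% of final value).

For first-order system, 2% settling time ≈ 4τ = 4 × 19.51 = 78.04 s.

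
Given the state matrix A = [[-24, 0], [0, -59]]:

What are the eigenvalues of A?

For diagonal matrix, eigenvalues are diagonal entries: λ₁ = -24, λ₂ = -59.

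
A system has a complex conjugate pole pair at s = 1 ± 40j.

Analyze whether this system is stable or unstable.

Real part of poles is 1 (> 0, right half-plane). Unstable.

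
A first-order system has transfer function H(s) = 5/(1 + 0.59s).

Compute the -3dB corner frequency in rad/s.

Corner frequency = 1/τ = 1/0.59 = 1.695 rad/s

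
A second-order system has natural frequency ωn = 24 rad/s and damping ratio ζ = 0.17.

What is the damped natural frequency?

ωd = ωn√(1 - ζ²) = 24√(1 - 0.17²) = 23.65 rad/s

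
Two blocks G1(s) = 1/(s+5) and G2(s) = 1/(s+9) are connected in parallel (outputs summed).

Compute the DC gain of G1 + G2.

Parallel: G_eq = G1 + G2. DC gain = G1(0) + G2(0) = 1/5 + 1/9 = 0.2 + 0.1111 = 0.3111.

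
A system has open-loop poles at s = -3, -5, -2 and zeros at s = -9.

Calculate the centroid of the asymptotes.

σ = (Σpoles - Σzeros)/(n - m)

σ = (Σpoles - Σzeros)/(n - m) = (-10 - (-9))/(3 - 1) = -1/2 = -0.5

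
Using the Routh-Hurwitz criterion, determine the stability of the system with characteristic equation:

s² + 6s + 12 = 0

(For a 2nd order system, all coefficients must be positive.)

Coefficients: 1, 6, 12. All positive, so system is stable.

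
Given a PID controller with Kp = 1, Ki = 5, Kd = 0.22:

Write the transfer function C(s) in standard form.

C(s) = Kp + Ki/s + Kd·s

Substituting values: C(s) = 1 + 5/s + 0.22s = (0.22s² + s + 5)/s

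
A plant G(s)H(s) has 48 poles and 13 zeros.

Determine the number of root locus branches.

Root locus has n branches where n = number of poles = 48.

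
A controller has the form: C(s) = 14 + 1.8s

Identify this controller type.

This is a Proportional-Derivative (PD) controller.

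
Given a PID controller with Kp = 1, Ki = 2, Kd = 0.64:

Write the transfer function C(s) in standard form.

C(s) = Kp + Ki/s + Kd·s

Substituting values: C(s) = 1 + 2/s + 0.64s = (0.64s² + s + 2)/s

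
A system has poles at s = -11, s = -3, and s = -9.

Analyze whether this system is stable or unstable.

All poles are in the left half-plane. System is stable.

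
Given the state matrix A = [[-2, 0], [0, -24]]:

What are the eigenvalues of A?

For diagonal matrix, eigenvalues are diagonal entries: λ₁ = -2, λ₂ = -24.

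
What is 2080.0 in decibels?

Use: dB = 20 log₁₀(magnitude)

dB = 20 log₁₀(2080.0) = 66.4 dB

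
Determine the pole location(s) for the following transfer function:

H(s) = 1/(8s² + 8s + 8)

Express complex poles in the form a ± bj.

Discriminant = 8² - 4×8×8 = 64 - 256 = -192 < 0, so the poles are a complex conjugate pair s = (-8 ± j√192)/(2×8). Real part = -8/(2×8) = -8/16 = -0.5; imaginary part = ±√192/(2×8) ≈ 0.8660. Poles: s = -0.5 ± 0.8660j.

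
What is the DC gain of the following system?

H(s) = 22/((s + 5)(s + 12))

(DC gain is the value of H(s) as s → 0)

DC gain = H(0) = 22/(5 × 12) = 22/60 = 0.3667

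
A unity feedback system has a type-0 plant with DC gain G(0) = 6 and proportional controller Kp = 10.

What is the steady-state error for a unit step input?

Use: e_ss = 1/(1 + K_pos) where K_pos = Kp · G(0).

K_pos = Kp · G(0) = 10 × 6 = 60. e_ss = 1/(1 + 60) = 0.0164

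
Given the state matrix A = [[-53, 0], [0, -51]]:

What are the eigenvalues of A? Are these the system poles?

For diagonal matrix, eigenvalues are diagonal entries: λ₁ = -53, λ₂ = -51. Eigenvalues of A = system poles.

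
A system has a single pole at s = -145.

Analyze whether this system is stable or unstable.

Pole at s = -145 is in the left half-plane. Stable.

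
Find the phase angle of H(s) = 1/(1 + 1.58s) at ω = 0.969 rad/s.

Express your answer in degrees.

Phase = -arctan(ωτ) = -arctan(0.969 × 1.58) = -56.8°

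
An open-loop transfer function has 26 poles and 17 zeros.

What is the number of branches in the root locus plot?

Root locus has n branches where n = number of poles = 26.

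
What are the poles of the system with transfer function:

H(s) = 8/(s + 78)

Pole is where denominator = 0: s + 78 = 0, so s = -78.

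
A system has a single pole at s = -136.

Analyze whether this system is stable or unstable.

Pole at s = -136 is in the left half-plane. Stable.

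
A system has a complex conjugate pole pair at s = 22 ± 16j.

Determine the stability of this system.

Real part of poles is 22 (> 0, right half-plane). Unstable.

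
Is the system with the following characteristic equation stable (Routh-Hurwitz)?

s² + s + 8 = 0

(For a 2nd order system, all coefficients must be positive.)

Coefficients: 1, 1, 8. All positive, so system is stable.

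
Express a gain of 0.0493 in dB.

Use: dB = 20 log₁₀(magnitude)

dB = 20 log₁₀(0.0493) = -26.1 dB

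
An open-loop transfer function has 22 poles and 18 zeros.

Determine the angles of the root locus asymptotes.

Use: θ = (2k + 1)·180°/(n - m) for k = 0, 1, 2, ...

n - m = 22 - 18 = 4. Angles: θk = (2k + 1)·180°/4 = 45°, 135°, 225°, 315°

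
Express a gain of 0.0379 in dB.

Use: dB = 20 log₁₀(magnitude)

dB = 20 log₁₀(0.0379) = -28.4 dB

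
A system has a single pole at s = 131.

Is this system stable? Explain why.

Pole at s = 131 is in the right half-plane. Unstable.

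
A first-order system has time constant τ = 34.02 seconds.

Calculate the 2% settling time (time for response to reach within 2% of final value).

For first-order system, 2% settling time ≈ 4τ = 4 × 34.02 = 136.08 s.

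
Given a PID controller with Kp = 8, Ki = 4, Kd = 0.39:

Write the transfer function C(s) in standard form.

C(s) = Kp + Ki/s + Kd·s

Substituting values: C(s) = 8 + 4/s + 0.39s = (0.39s² + 8s + 4)/s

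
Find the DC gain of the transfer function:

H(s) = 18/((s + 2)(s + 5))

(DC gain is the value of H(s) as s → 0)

DC gain = H(0) = 18/(2 × 5) = 18/10 = 1.8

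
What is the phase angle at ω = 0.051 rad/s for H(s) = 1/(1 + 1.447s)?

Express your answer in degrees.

Phase = -arctan(ωτ) = -arctan(0.051 × 1.447) = -4.2°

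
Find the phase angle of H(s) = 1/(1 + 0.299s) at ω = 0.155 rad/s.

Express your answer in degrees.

Phase = -arctan(ωτ) = -arctan(0.155 × 0.299) = -2.7°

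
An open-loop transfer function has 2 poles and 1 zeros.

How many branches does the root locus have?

Root locus has n branches where n = number of poles = 2.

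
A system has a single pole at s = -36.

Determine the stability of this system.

Pole at s = -36 is in the left half-plane. Stable.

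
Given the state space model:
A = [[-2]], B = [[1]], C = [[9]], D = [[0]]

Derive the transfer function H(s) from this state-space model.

(sI - A)⁻¹ = 1/(s + 2). H(s) = 9 × 1/(s + 2) + 0 = 9/(s + 2).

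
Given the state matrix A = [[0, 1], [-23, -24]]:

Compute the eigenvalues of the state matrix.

det(A - λI) = λ² - (-24)λ + 23 = (λ - (-1))(λ - (-23)). Eigenvalues: -1, -23.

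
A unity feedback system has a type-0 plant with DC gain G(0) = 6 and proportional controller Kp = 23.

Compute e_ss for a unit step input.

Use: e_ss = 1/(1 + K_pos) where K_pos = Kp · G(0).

K_pos = Kp · G(0) = 23 × 6 = 138. e_ss = 1/(1 + 138) = 0.0072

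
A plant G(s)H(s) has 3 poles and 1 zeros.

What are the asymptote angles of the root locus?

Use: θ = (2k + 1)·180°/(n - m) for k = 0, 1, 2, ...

n - m = 3 - 1 = 2. Angles: θk = (2k + 1)·180°/2 = 90°, 270°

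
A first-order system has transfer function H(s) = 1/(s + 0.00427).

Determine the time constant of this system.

For H(s) = 1/(s + 1/τ), the pole is at -1/τ = -0.00427, so τ = 1/0.00427 = 234.2 s.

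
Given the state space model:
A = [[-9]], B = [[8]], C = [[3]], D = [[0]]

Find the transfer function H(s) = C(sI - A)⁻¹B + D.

(sI - A)⁻¹ = 1/(s + 9). H(s) = 3 × 8/(s + 9) + 0 = 24/(s + 9).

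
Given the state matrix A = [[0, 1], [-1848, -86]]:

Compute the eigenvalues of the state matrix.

det(A - λI) = λ² - (-86)λ + 1848 = (λ - (-42))(λ - (-44)). Eigenvalues: -42, -44.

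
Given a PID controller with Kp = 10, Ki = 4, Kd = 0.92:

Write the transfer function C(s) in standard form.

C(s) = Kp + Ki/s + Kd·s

Substituting values: C(s) = 10 + 4/s + 0.92s = (0.92s² + 10s + 4)/s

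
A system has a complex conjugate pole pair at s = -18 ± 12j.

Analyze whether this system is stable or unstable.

Real part of poles is -18 (< 0, left half-plane). Stable.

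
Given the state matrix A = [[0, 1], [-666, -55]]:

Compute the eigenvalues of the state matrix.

det(A - λI) = λ² - (-55)λ + 666 = (λ - (-18))(λ - (-37)). Eigenvalues: -18, -37.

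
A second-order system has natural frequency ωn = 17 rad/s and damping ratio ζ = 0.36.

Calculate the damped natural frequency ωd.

ωd = ωn√(1 - ζ²) = 17√(1 - 0.36²) = 15.86 rad/s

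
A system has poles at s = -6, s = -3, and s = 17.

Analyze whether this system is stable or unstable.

Pole(s) at s = 17 are not in the left half-plane. System is unstable.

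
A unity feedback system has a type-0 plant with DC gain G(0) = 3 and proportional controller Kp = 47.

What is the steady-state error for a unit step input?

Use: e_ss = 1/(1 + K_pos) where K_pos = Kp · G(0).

K_pos = Kp · G(0) = 47 × 3 = 141. e_ss = 1/(1 + 141) = 0.0070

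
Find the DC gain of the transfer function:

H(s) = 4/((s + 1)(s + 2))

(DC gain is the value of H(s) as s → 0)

DC gain = H(0) = 4/(1 × 2) = 4/2 = 2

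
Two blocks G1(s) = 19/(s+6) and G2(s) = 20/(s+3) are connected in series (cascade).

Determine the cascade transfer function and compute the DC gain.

Series: multiply transfer functions. G_eq = 19/(s+6) × 20/(s+3) = 380/((s+6)(s+3)). DC gain = 380/(6×3) = 21.1111.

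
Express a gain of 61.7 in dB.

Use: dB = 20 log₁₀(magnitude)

dB = 20 log₁₀(61.7) = 35.8 dB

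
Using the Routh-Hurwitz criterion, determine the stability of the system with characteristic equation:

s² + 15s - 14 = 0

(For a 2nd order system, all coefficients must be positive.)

Coefficients: 1, 15, -14. c=-14 not positive, so system is unstable.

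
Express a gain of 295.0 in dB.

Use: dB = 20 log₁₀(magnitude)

dB = 20 log₁₀(295.0) = 49.4 dB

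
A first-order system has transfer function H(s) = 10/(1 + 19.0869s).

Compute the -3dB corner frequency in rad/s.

Corner frequency = 1/τ = 1/19.0869 = 0.052 rad/s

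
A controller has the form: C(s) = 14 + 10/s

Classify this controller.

This is a Proportional-Integral (PI) controller.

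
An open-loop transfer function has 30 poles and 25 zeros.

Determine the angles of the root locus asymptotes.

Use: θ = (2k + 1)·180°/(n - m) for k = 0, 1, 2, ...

n - m = 30 - 25 = 5. Angles: θk = (2k + 1)·180°/5 = 36°, 108°, 180°, 252°, 324°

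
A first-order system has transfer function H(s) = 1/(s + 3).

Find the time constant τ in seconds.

For H(s) = 1/(s + 1/τ), the pole is at -1/τ = -3, so τ = 1/3 = 0.3333 s.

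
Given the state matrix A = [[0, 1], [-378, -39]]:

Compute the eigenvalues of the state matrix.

det(A - λI) = λ² - (-39)λ + 378 = (λ - (-21))(λ - (-18)). Eigenvalues: -21, -18.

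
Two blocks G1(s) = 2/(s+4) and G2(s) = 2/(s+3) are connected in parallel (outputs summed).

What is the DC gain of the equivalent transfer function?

Parallel: G_eq = G1 + G2. DC gain = G1(0) + G2(0) = 2/4 + 2/3 = 0.5 + 0.6667 = 1.1667.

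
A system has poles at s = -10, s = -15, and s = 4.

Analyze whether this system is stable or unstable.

Pole(s) at s = 4 are not in the left half-plane. System is unstable.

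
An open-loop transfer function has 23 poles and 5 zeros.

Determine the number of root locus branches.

Root locus has n branches where n = number of poles = 23.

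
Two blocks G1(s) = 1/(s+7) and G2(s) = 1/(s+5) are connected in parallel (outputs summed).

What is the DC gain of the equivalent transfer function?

Parallel: G_eq = G1 + G2. DC gain = G1(0) + G2(0) = 1/7 + 1/5 = 0.1429 + 0.2 = 0.3429.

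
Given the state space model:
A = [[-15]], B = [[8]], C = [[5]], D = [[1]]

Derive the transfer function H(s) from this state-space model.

(sI - A)⁻¹ = 1/(s + 15). H(s) = 5×8/(s + 15) + 1 = (s + 55)/(s + 15).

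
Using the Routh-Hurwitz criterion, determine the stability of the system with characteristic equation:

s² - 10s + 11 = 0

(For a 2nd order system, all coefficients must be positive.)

Coefficients: 1, -10, 11. b=-10 not positive, so system is unstable.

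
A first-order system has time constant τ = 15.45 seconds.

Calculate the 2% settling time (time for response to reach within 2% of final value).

For first-order system, 2% settling time ≈ 4τ = 4 × 15.45 = 61.8 s.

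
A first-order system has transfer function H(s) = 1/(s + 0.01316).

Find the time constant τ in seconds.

For H(s) = 1/(s + 1/τ), the pole is at -1/τ = -0.01316, so τ = 1/0.01316 = 75.99 s.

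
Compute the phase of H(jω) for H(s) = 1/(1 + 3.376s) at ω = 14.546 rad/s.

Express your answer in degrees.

Phase = -arctan(ωτ) = -arctan(14.546 × 3.376) = -88.8°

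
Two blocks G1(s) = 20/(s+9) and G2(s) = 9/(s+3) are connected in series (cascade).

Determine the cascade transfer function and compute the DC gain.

Series: multiply transfer functions. G_eq = 20/(s+9) × 9/(s+3) = 180/((s+9)(s+3)). DC gain = 180/(9×3) = 6.6667.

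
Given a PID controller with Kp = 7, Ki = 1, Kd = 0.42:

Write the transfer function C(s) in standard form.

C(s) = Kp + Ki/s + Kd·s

Substituting values: C(s) = 7 + 1/s + 0.42s = (0.42s² + 7s + 1)/s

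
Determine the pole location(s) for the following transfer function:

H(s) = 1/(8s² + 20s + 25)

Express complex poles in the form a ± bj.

Discriminant = 20² - 4×8×25 = 400 - 800 = -400 < 0, so the poles are a complex conjugate pair s = (-20 ± j√400)/(2×8). Real part = -20/(2×8) = -20/16 = -1.25; imaginary part = ±√400/(2×8) = 20/16 = 1.25. Poles: s = -1.25 ± 1.25j.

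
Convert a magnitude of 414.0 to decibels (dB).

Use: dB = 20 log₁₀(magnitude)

dB = 20 log₁₀(414.0) = 52.3 dB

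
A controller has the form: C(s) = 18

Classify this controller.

This is a Proportional (P) controller.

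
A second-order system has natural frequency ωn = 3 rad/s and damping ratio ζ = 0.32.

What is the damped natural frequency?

ωd = ωn√(1 - ζ²) = 3√(1 - 0.32²) = 2.84 rad/s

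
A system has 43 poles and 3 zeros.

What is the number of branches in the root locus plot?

Root locus has n branches where n = number of poles = 43.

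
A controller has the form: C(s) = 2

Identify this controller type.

This is a Proportional (P) controller.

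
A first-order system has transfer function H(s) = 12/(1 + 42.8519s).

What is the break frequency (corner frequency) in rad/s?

Corner frequency = 1/τ = 1/42.8519 = 0.023 rad/s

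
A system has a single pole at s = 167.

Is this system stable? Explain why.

Pole at s = 167 is in the right half-plane. Unstable.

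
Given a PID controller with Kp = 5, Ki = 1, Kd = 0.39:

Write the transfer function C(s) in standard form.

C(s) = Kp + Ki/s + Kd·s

Substituting values: C(s) = 5 + 1/s + 0.39s = (0.39s² + 5s + 1)/s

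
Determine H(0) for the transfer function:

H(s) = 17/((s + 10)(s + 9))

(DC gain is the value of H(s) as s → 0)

DC gain = H(0) = 17/(10 × 9) = 17/90 = 0.1889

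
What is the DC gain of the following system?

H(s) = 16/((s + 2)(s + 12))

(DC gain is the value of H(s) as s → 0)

DC gain = H(0) = 16/(2 × 12) = 16/24 = 0.6667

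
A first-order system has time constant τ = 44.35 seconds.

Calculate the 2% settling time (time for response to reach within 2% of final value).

For first-order system, 2% settling time ≈ 4τ = 4 × 44.35 = 177.4 s.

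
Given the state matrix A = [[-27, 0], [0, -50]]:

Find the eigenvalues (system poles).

For diagonal matrix, eigenvalues are diagonal entries: λ₁ = -27, λ₂ = -50.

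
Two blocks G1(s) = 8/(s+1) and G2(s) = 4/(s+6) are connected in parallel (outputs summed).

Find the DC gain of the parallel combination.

Parallel: G_eq = G1 + G2. DC gain = G1(0) + G2(0) = 8/1 + 4/6 = 8 + 0.6667 = 8.6667.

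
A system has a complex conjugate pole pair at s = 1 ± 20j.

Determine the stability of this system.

Real part of poles is 1 (> 0, right half-plane). Unstable.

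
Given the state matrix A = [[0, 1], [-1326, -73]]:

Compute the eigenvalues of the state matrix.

det(A - λI) = λ² - (-73)λ + 1326 = (λ - (-34))(λ - (-39)). Eigenvalues: -34, -39.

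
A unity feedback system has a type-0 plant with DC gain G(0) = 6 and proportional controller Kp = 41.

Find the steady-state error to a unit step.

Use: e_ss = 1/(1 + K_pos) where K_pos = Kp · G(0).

K_pos = Kp · G(0) = 41 × 6 = 246. e_ss = 1/(1 + 246) = 0.0040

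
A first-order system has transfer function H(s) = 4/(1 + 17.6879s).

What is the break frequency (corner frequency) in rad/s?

Corner frequency = 1/τ = 1/17.6879 = 0.057 rad/s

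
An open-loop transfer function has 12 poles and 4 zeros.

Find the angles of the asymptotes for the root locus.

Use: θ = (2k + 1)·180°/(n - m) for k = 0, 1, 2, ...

n - m = 12 - 4 = 8. Angles: θk = (2k + 1)·180°/8 = 22.5°, 67.5°, 112.5°, 157.5°, 202.5°, 247.5°, 292.5°, 337.5°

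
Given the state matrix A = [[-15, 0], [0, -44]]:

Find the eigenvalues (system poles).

For diagonal matrix, eigenvalues are diagonal entries: λ₁ = -15, λ₂ = -44.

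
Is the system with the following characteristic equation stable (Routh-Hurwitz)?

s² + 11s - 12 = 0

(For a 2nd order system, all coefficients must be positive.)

Coefficients: 1, 11, -12. c=-12 not positive, so system is unstable.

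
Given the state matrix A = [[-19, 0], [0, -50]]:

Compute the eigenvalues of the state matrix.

For diagonal matrix, eigenvalues are diagonal entries: λ₁ = -19, λ₂ = -50.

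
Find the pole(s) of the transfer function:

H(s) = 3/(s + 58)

Pole is where denominator = 0: s + 58 = 0, so s = -58.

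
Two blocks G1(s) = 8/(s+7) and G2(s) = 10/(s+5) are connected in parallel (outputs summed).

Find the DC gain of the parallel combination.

Parallel: G_eq = G1 + G2. DC gain = G1(0) + G2(0) = 8/7 + 10/5 = 1.1429 + 2 = 3.1429.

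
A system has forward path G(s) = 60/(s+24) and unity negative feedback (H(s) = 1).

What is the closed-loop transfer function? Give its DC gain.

T(s) = G/(1+GH) = [60/(s+24)] / [1 + 60/(s+24)] = 60/(s+24+60) = 60/(s+84). DC gain = 60/84 = 0.7143.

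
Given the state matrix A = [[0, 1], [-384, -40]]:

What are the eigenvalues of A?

det(A - λI) = λ² - (-40)λ + 384 = (λ - (-16))(λ - (-24)). Eigenvalues: -16, -24.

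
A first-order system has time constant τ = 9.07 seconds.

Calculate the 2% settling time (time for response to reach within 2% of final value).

For first-order system, 2% settling time ≈ 4τ = 4 × 9.07 = 36.28 s.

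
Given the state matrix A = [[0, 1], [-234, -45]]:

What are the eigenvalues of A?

det(A - λI) = λ² - (-45)λ + 234 = (λ - (-6))(λ - (-39)). Eigenvalues: -6, -39.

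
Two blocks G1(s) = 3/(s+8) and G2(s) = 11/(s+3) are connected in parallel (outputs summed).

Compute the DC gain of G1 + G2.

Parallel: G_eq = G1 + G2. DC gain = G1(0) + G2(0) = 3/8 + 11/3 = 0.375 + 3.6667 = 4.0417.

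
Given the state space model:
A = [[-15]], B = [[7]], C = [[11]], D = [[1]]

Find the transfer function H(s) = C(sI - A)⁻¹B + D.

(sI - A)⁻¹ = 1/(s + 15). H(s) = 11×7/(s + 15) + 1 = (s + 92)/(s + 15).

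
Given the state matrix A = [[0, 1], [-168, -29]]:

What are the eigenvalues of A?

det(A - λI) = λ² - (-29)λ + 168 = (λ - (-21))(λ - (-8)). Eigenvalues: -21, -8.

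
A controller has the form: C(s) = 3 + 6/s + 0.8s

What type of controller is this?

This is a Proportional-Integral-Derivative (PID) controller.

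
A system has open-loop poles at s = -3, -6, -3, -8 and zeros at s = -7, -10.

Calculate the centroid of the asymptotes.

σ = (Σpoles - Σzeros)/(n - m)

σ = (Σpoles - Σzeros)/(n - m) = (-20 - (-17))/(4 - 2) = -3/2 = -1.5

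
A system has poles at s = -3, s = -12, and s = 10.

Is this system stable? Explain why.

Pole(s) at s = 10 are not in the left half-plane. System is unstable.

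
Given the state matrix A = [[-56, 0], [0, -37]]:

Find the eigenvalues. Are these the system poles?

For diagonal matrix, eigenvalues are diagonal entries: λ₁ = -56, λ₂ = -37. Eigenvalues of A = system poles.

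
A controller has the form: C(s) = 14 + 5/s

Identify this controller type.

This is a Proportional-Integral (PI) controller.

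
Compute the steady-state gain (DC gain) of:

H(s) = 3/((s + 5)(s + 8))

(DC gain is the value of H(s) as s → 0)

DC gain = H(0) = 3/(5 × 8) = 3/40 = 0.075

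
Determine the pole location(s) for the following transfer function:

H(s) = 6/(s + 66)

Pole is where denominator = 0: s + 66 = 0, so s = -66.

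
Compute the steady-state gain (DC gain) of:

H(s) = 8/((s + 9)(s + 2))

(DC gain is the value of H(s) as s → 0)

DC gain = H(0) = 8/(9 × 2) = 8/18 = 0.4444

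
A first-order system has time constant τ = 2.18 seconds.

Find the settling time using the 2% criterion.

For first-order system, 2% settling time ≈ 4τ = 4 × 2.18 = 8.72 s.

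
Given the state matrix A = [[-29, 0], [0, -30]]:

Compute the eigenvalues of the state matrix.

For diagonal matrix, eigenvalues are diagonal entries: λ₁ = -29, λ₂ = -30.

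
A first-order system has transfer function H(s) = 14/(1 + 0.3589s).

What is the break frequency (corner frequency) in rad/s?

Corner frequency = 1/τ = 1/0.3589 = 2.786 rad/s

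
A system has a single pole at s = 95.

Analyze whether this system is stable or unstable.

Pole at s = 95 is in the right half-plane. Unstable.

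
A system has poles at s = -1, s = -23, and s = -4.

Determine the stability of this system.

All poles are in the left half-plane. System is stable.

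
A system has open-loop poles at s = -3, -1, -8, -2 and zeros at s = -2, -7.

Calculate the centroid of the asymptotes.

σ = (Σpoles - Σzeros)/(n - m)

σ = (Σpoles - Σzeros)/(n - m) = (-14 - (-9))/(4 - 2) = -5/2 = -2.5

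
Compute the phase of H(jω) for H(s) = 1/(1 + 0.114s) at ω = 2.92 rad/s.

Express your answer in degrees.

Phase = -arctan(ωτ) = -arctan(2.92 × 0.114) = -18.4°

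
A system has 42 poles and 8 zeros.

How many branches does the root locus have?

Root locus has n branches where n = number of poles = 42.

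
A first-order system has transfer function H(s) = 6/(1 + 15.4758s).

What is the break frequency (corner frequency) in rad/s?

Corner frequency = 1/τ = 1/15.4758 = 0.065 rad/s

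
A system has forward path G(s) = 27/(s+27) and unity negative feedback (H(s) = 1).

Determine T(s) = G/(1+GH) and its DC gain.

T(s) = G/(1+GH) = [27/(s+27)] / [1 + 27/(s+27)] = 27/(s+27+27) = 27/(s+54). DC gain = 27/54 = 0.5.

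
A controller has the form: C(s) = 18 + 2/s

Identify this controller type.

This is a Proportional-Integral (PI) controller.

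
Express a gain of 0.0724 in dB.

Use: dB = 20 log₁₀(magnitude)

dB = 20 log₁₀(0.0724) = -22.8 dB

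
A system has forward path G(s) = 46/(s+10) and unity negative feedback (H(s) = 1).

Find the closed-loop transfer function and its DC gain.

T(s) = G/(1+GH) = [46/(s+10)] / [1 + 46/(s+10)] = 46/(s+10+46) = 46/(s+56). DC gain = 46/56 = 0.8214.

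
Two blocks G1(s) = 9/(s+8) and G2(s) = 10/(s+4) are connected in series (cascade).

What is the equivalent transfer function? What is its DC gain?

Series: multiply transfer functions. G_eq = 9/(s+8) × 10/(s+4) = 90/((s+8)(s+4)). DC gain = 90/(8×4) = 2.8125.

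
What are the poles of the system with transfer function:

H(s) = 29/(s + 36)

Pole is where denominator = 0: s + 36 = 0, so s = -36.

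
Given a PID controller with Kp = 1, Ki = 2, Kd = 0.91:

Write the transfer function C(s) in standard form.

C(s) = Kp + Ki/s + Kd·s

Substituting values: C(s) = 1 + 2/s + 0.91s = (0.91s² + s + 2)/s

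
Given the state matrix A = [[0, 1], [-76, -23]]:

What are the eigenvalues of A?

det(A - λI) = λ² - (-23)λ + 76 = (λ - (-19))(λ - (-4)). Eigenvalues: -19, -4.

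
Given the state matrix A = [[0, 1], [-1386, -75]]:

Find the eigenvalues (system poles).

det(A - λI) = λ² - (-75)λ + 1386 = (λ - (-33))(λ - (-42)). Eigenvalues: -33, -42.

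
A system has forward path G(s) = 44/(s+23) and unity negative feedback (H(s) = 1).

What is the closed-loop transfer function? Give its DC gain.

T(s) = G/(1+GH) = [44/(s+23)] / [1 + 44/(s+23)] = 44/(s+23+44) = 44/(s+67). DC gain = 44/67 = 0.6567.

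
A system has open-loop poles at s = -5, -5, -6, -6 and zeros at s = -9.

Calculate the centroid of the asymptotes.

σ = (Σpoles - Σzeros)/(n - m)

σ = (Σpoles - Σzeros)/(n - m) = (-22 - (-9))/(4 - 1) = -13/3 = -4.33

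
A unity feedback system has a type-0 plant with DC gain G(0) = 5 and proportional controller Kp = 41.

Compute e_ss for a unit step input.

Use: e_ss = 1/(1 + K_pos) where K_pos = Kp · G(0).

K_pos = Kp · G(0) = 41 × 5 = 205. e_ss = 1/(1 + 205) = 0.0049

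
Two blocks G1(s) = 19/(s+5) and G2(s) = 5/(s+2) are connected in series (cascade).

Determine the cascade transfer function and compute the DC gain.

Series: multiply transfer functions. G_eq = 19/(s+5) × 5/(s+2) = 95/((s+5)(s+2)). DC gain = 95/(5×2) = 9.5.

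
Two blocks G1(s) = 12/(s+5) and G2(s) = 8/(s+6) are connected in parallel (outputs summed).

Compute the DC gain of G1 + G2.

Parallel: G_eq = G1 + G2. DC gain = G1(0) + G2(0) = 12/5 + 8/6 = 2.4 + 1.3333 = 3.7333.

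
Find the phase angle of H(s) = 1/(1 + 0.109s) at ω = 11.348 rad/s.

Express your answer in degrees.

Phase = -arctan(ωτ) = -arctan(11.348 × 0.109) = -51.0°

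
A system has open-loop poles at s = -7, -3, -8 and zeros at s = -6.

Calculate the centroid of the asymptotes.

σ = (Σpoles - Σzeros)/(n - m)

σ = (Σpoles - Σzeros)/(n - m) = (-18 - (-6))/(3 - 1) = -12/2 = -6.0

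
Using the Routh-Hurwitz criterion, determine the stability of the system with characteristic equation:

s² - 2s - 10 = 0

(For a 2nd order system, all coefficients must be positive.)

Coefficients: 1, -2, -10. b=-2, c=-10 not positive, so system is unstable.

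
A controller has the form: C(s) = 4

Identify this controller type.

This is a Proportional (P) controller.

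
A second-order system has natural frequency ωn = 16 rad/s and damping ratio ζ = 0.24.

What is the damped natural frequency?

ωd = ωn√(1 - ζ²) = 16√(1 - 0.24²) = 15.53 rad/s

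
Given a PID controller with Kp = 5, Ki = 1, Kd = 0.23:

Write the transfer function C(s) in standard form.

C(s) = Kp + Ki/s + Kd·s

Substituting values: C(s) = 5 + 1/s + 0.23s = (0.23s² + 5s + 1)/s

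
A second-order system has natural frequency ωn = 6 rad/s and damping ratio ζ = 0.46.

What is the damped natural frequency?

ωd = ωn√(1 - ζ²) = 6√(1 - 0.46²) = 5.33 rad/s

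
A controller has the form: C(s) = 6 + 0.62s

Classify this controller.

This is a Proportional-Derivative (PD) controller.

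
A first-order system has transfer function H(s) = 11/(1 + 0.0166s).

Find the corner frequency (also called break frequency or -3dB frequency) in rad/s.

Corner frequency = 1/τ = 1/0.0166 = 60.241 rad/s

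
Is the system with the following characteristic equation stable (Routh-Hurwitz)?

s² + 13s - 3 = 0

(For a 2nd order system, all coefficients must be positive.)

Coefficients: 1, 13, -3. c=-3 not positive, so system is unstable.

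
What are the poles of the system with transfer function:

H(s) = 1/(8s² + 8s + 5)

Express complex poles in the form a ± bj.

Discriminant = 8² - 4×8×5 = 64 - 160 = -96 < 0, so the poles are a complex conjugate pair s = (-8 ± j√96)/(2×8). Real part = -8/(2×8) = -8/16 = -0.5; imaginary part = ±√96/(2×8) ≈ 0.6124. Poles: s = -0.5 ± 0.6124j.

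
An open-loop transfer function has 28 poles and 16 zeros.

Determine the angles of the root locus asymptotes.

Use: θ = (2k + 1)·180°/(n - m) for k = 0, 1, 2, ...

n - m = 28 - 16 = 12. Angles: θk = (2k + 1)·180°/12 = 15°, 45°, 75°, 105°, 135°, 165°, 195°, 225°, 255°, 285°, 315°, 345°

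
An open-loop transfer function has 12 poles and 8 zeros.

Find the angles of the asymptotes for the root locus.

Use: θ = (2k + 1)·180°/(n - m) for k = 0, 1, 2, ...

n - m = 12 - 8 = 4. Angles: θk = (2k + 1)·180°/4 = 45°, 135°, 225°, 315°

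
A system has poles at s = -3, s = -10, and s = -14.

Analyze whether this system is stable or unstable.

All poles are in the left half-plane. System is stable.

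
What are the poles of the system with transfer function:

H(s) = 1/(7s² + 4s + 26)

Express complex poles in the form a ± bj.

Discriminant = 4² - 4×7×26 = 16 - 728 = -712 < 0, so the poles are a complex conjugate pair s = (-4 ± j√712)/(2×7). Real part = -4/(2×7) = -4/14 ≈ -0.2857; imaginary part = ±√712/(2×7) ≈ 1.9060. Poles: s = -0.2857 ± 1.9060j.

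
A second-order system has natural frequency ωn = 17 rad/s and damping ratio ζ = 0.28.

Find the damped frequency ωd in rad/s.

ωd = ωn√(1 - ζ²) = 17√(1 - 0.28²) = 16.32 rad/s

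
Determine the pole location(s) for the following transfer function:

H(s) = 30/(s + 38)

Pole is where denominator = 0: s + 38 = 0, so s = -38.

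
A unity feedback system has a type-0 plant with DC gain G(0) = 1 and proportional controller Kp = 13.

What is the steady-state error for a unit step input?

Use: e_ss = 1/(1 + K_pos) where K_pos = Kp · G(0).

K_pos = Kp · G(0) = 13 × 1 = 13. e_ss = 1/(1 + 13) = 0.0714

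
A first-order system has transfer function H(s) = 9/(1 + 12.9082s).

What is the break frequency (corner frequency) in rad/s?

Corner frequency = 1/τ = 1/12.9082 = 0.077 rad/s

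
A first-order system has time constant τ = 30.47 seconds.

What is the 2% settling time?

For first-order system, 2% settling time ≈ 4τ = 4 × 30.47 = 121.88 s.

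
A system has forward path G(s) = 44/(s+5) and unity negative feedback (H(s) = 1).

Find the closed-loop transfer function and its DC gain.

T(s) = G/(1+GH) = [44/(s+5)] / [1 + 44/(s+5)] = 44/(s+5+44) = 44/(s+49). DC gain = 44/49 = 0.8980.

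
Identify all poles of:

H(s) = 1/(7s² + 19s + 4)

Discriminant = 19² - 4×7×4 = 361 - 112 = 249 > 0, so two distinct real poles. Using quadratic formula: s = (-19 ± √249)/(2×7) = (-19 ± √249)/14, with √249 ≈ 15.7797. s₁ ≈ -0.2300, s₂ ≈ -2.4843. Poles: s₁ = -0.2300, s₂ = -2.4843.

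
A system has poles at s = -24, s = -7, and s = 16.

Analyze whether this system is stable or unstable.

Pole(s) at s = 16 are not in the left half-plane. System is unstable.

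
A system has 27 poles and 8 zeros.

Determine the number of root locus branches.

Root locus has n branches where n = number of poles = 27.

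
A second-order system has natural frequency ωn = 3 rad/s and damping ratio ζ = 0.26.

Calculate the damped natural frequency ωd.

ωd = ωn√(1 - ζ²) = 3√(1 - 0.26²) = 2.9 rad/s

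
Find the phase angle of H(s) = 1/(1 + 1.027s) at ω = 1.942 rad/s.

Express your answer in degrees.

Phase = -arctan(ωτ) = -arctan(1.942 × 1.027) = -63.4°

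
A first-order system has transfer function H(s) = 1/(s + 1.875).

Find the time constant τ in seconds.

For H(s) = 1/(s + 1/τ), the pole is at -1/τ = -1.875, so τ = 1/1.875 = 0.5333 s.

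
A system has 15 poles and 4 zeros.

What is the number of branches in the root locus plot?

Root locus has n branches where n = number of poles = 15.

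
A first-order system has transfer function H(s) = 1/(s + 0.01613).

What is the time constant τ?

For H(s) = 1/(s + 1/τ), the pole is at -1/τ = -0.01613, so τ = 1/0.01613 = 62 s.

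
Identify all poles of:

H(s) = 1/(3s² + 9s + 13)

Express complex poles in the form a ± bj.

Discriminant = 9² - 4×3×13 = 81 - 156 = -75 < 0, so the poles are a complex conjugate pair s = (-9 ± j√75)/(2×3). Real part = -9/(2×3) = -9/6 = -1.5; imaginary part = ±√75/(2×3) ≈ 1.4434. Poles: s = -1.5 ± 1.4434j.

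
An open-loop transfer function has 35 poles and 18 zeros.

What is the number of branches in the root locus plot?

Root locus has n branches where n = number of poles = 35.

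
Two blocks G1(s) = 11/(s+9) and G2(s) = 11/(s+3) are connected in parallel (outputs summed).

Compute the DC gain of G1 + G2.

Parallel: G_eq = G1 + G2. DC gain = G1(0) + G2(0) = 11/9 + 11/3 = 1.2222 + 3.6667 = 4.8889.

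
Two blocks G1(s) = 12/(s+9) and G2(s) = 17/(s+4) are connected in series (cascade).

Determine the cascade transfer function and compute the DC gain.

Series: multiply transfer functions. G_eq = 12/(s+9) × 17/(s+4) = 204/((s+9)(s+4)). DC gain = 204/(9×4) = 5.6667.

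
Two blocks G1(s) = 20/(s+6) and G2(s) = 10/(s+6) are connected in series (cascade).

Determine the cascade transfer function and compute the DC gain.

Series: multiply transfer functions. G_eq = 20/(s+6) × 10/(s+6) = 200/((s+6)(s+6)). DC gain = 200/(6×6) = 5.5556.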